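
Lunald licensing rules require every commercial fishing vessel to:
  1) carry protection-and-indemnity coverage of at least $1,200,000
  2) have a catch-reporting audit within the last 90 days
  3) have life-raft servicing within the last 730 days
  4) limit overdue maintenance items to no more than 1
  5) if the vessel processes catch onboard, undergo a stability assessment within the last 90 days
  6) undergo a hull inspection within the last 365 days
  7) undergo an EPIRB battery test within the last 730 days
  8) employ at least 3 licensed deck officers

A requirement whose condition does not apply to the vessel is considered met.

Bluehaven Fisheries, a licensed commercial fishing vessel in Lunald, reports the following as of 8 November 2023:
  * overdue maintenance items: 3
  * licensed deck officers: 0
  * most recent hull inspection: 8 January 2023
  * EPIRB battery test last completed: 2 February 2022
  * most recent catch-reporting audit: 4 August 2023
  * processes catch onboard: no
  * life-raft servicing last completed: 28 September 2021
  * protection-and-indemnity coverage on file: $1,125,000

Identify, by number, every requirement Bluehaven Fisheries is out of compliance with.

1. protection-and-indemnity coverage $1,125,000 < $1,200,000 → not met
2. catch-reporting audit 96 days ago vs limit 90 → not met
3. life-raft servicing 771 days ago vs limit 730 → not met
4. overdue maintenance items 3 > 1 → not met
5. condition 'processes catch onboard' does not hold → requirement n/a → met
6. hull inspection 304 days ago vs limit 365 → met
7. EPIRB battery test 644 days ago vs limit 730 → met
8. licensed deck officers 0 < 3 → not met
Not met: 1, 2, 3, 4, 8

1, 2, 3, 4, 8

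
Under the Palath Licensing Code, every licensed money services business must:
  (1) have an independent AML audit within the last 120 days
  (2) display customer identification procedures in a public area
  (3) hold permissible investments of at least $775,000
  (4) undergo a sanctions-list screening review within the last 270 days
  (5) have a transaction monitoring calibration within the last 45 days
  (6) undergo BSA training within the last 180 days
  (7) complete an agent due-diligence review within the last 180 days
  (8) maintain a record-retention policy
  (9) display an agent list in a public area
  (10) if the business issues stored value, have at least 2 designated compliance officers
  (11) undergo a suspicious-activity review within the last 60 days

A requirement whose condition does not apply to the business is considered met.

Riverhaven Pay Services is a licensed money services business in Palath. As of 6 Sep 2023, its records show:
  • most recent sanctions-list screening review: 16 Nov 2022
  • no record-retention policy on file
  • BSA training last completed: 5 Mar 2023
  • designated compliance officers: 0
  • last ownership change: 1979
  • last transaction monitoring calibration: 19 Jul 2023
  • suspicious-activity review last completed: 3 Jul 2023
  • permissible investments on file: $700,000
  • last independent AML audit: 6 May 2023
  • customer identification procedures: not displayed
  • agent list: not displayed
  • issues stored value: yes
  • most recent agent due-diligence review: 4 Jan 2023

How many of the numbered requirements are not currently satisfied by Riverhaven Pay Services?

11

1. independent AML audit 123 days ago vs limit 120 → not met
2. customer identification procedures absent → not met
3. permissible investments $700,000 < $775,000 → not met
4. sanctions-list screening review 294 days ago vs limit 270 → not met
5. transaction monitoring calibration 49 days ago vs limit 45 → not met
6. BSA training 185 days ago vs limit 180 → not met
7. agent due-diligence review 245 days ago vs limit 180 → not met
8. record-retention policy absent → not met
9. agent list absent → not met
10. condition 'issues stored value' holds; designated compliance officers 0 < 2 → not met
11. suspicious-activity review 65 days ago vs limit 60 → not met
Not met: 11 of 11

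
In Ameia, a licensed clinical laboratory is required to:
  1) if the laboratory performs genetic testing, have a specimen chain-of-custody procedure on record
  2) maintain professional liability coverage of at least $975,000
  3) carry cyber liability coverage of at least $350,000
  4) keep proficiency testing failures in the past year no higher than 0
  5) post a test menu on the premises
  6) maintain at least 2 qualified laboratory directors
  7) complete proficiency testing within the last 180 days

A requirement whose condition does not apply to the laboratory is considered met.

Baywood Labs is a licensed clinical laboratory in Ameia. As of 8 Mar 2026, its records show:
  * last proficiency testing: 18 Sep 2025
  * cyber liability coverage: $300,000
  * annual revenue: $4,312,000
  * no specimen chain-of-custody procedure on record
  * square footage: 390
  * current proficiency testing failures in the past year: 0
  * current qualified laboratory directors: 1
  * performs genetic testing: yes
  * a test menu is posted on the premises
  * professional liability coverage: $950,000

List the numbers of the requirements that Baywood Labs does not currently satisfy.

1, 2, 3, 6

1. condition 'performs genetic testing' holds; specimen chain-of-custody procedure absent → not met
2. professional liability coverage $950,000 < $975,000 → not met
3. cyber liability coverage $300,000 < $350,000 → not met
4. proficiency testing failures in the past year 0 ≤ 0 → met
5. test menu present → met
6. qualified laboratory directors 1 < 2 → not met
7. proficiency testing 171 days ago vs limit 180 → met
Not met: 1, 2, 3, 6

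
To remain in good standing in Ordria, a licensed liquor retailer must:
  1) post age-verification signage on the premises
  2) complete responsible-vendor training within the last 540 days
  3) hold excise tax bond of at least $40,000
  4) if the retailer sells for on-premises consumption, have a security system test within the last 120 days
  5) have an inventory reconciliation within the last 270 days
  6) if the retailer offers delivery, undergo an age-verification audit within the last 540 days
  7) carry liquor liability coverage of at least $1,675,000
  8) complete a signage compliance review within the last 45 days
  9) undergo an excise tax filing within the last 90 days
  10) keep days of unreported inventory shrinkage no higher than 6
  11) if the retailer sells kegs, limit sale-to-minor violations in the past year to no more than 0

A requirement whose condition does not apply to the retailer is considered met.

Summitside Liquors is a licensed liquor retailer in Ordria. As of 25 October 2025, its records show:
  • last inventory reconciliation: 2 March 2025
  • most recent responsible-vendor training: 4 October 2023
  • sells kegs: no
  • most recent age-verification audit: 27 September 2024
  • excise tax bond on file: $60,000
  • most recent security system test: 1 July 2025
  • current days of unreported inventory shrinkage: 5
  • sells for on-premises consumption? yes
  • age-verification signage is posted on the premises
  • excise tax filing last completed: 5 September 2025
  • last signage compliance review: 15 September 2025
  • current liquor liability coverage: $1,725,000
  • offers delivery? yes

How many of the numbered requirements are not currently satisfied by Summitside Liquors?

1. age-verification signage present → met
2. responsible-vendor training 752 days ago vs limit 540 → not met
3. excise tax bond $60,000 ≥ $40,000 → met
4. condition 'sells for on-premises consumption' holds; security system test 116 days ago vs limit 120 → met
5. inventory reconciliation 237 days ago vs limit 270 → met
6. condition 'offers delivery' holds; age-verification audit 393 days ago vs limit 540 → met
7. liquor liability coverage $1,725,000 ≥ $1,675,000 → met
8. signage compliance review 40 days ago vs limit 45 → met
9. excise tax filing 50 days ago vs limit 90 → met
10. days of unreported inventory shrinkage 5 ≤ 6 → met
11. condition 'sells kegs' does not hold → requirement n/a → met
Not met: 1 of 11

1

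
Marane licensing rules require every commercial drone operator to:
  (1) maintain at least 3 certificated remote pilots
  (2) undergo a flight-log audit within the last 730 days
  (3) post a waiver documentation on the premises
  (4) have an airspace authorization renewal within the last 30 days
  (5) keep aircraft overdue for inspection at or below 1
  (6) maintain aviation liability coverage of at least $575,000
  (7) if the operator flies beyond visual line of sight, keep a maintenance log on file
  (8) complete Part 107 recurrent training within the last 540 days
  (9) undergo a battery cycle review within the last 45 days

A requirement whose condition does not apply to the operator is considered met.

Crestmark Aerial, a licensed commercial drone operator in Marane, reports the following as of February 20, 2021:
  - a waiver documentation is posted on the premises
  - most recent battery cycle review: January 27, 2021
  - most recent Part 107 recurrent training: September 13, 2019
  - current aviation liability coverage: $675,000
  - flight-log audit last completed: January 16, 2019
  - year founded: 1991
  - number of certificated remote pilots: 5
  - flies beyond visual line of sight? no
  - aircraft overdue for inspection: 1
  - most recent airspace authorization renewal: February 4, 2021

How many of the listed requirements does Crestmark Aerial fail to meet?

1. certificated remote pilots 5 ≥ 3 → met
2. flight-log audit 766 days ago vs limit 730 → not met
3. waiver documentation present → met
4. airspace authorization renewal 16 days ago vs limit 30 → met
5. aircraft overdue for inspection 1 ≤ 1 → met
6. aviation liability coverage $675,000 ≥ $575,000 → met
7. condition 'flies beyond visual line of sight' does not hold → requirement n/a → met
8. Part 107 recurrent training 526 days ago vs limit 540 → met
9. battery cycle review 24 days ago vs limit 45 → met
Not met: 1 of 9

1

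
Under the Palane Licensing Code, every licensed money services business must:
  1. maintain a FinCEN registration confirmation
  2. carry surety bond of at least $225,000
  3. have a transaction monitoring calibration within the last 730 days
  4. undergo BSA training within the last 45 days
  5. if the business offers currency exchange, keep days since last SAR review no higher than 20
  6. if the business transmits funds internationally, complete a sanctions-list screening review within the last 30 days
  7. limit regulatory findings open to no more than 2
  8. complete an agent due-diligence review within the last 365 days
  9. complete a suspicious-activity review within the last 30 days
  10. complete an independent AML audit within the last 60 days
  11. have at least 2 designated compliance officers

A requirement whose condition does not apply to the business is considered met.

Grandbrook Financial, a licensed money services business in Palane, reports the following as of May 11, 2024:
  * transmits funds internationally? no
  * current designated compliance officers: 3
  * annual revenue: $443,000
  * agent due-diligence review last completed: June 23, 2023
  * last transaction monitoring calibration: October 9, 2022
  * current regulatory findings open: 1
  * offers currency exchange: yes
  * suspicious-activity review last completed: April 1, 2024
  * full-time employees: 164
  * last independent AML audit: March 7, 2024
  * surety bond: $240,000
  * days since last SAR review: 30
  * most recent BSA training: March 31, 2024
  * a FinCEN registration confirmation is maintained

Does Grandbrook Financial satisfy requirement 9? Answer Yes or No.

No

9. suspicious-activity review 40 days ago vs limit 30 → not met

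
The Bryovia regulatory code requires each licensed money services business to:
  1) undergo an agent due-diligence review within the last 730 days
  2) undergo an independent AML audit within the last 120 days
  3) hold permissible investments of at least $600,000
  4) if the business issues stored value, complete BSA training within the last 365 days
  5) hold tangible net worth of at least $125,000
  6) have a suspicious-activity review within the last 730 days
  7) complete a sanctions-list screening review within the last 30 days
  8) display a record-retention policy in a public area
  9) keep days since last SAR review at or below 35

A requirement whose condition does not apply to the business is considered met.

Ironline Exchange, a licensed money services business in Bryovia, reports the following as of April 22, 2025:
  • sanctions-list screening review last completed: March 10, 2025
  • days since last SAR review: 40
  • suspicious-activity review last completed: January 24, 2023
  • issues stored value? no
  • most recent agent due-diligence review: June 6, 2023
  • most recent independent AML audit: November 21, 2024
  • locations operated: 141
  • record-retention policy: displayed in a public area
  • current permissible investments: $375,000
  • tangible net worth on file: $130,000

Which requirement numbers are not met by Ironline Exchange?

1. agent due-diligence review 686 days ago vs limit 730 → met
2. independent AML audit 152 days ago vs limit 120 → not met
3. permissible investments $375,000 < $600,000 → not met
4. condition 'issues stored value' does not hold → requirement n/a → met
5. tangible net worth $130,000 ≥ $125,000 → met
6. suspicious-activity review 819 days ago vs limit 730 → not met
7. sanctions-list screening review 43 days ago vs limit 30 → not met
8. record-retention policy present → met
9. days since last SAR review 40 > 35 → not met
Not met: 2, 3, 6, 7, 9

2, 3, 6, 7, 9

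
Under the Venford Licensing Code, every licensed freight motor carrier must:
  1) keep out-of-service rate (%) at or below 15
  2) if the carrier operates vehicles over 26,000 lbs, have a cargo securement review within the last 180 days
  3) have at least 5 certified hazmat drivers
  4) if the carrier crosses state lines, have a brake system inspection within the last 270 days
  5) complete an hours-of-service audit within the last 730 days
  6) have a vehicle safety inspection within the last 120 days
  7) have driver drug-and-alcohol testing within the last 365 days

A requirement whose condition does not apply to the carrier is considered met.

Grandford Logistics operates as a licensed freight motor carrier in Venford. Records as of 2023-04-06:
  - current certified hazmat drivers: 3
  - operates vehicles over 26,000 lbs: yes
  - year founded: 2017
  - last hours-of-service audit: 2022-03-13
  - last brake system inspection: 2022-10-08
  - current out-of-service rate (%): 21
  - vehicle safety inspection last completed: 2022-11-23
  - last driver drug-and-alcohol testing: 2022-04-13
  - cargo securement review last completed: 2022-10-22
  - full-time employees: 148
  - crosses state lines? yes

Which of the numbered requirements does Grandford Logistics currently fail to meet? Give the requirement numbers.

1, 3, 6

1. out-of-service rate (%) 21 > 15 → not met
2. condition 'operates vehicles over 26,000 lbs' holds; cargo securement review 166 days ago vs limit 180 → met
3. certified hazmat drivers 3 < 5 → not met
4. condition 'crosses state lines' holds; brake system inspection 180 days ago vs limit 270 → met
5. hours-of-service audit 389 days ago vs limit 730 → met
6. vehicle safety inspection 134 days ago vs limit 120 → not met
7. driver drug-and-alcohol testing 358 days ago vs limit 365 → met
Not met: 1, 3, 6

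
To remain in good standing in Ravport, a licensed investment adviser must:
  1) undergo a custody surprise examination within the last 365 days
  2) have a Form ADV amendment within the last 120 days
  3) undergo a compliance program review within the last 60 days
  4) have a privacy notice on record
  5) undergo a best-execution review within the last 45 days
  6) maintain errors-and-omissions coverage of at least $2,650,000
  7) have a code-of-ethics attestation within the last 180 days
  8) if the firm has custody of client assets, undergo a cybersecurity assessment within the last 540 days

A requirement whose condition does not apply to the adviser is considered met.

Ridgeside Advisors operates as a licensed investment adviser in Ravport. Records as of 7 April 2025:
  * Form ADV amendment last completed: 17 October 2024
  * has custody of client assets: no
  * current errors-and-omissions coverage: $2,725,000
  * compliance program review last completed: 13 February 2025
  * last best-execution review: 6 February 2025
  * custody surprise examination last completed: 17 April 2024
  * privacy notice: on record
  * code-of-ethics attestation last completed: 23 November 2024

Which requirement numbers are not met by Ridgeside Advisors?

1. custody surprise examination 355 days ago vs limit 365 → met
2. Form ADV amendment 172 days ago vs limit 120 → not met
3. compliance program review 53 days ago vs limit 60 → met
4. privacy notice present → met
5. best-execution review 60 days ago vs limit 45 → not met
6. errors-and-omissions coverage $2,725,000 ≥ $2,650,000 → met
7. code-of-ethics attestation 135 days ago vs limit 180 → met
8. condition 'has custody of client assets' does not hold → requirement n/a → met
Not met: 2, 5

2, 5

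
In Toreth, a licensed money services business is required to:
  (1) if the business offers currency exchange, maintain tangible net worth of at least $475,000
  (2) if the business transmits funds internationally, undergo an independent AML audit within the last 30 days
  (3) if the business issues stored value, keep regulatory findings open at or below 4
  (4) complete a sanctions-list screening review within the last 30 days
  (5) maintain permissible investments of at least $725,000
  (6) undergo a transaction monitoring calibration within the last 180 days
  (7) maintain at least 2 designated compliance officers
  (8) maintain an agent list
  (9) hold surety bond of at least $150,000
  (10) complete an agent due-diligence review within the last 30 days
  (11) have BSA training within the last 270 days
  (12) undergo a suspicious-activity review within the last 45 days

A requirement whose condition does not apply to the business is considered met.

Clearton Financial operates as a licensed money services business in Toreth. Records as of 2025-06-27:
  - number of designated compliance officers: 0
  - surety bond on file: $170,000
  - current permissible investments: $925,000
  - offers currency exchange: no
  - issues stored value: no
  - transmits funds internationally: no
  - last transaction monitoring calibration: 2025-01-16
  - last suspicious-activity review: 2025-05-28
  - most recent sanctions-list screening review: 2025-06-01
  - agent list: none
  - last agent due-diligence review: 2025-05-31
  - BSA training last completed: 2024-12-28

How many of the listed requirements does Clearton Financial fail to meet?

2

1. condition 'offers currency exchange' does not hold → requirement n/a → met
2. condition 'transmits funds internationally' does not hold → requirement n/a → met
3. condition 'issues stored value' does not hold → requirement n/a → met
4. sanctions-list screening review 26 days ago vs limit 30 → met
5. permissible investments $925,000 ≥ $725,000 → met
6. transaction monitoring calibration 162 days ago vs limit 180 → met
7. designated compliance officers 0 < 2 → not met
8. agent list absent → not met
9. surety bond $170,000 ≥ $150,000 → met
10. agent due-diligence review 27 days ago vs limit 30 → met
11. BSA training 181 days ago vs limit 270 → met
12. suspicious-activity review 30 days ago vs limit 45 → met
Not met: 2 of 12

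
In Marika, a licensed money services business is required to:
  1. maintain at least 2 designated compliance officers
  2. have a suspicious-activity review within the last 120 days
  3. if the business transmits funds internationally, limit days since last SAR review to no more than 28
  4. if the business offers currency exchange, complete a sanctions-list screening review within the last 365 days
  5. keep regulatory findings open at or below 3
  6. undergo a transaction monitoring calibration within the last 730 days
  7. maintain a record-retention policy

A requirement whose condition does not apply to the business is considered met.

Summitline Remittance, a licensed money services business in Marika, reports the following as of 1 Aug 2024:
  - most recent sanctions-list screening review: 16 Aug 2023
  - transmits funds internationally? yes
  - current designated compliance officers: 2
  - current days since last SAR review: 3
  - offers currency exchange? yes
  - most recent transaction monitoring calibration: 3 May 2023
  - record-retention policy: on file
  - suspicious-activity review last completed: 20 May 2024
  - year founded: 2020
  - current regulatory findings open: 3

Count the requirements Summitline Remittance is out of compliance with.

0

1. designated compliance officers 2 ≥ 2 → met
2. suspicious-activity review 73 days ago vs limit 120 → met
3. condition 'transmits funds internationally' holds; days since last SAR review 3 ≤ 28 → met
4. condition 'offers currency exchange' holds; sanctions-list screening review 351 days ago vs limit 365 → met
5. regulatory findings open 3 ≤ 3 → met
6. transaction monitoring calibration 456 days ago vs limit 730 → met
7. record-retention policy present → met
Not met: 0 of 7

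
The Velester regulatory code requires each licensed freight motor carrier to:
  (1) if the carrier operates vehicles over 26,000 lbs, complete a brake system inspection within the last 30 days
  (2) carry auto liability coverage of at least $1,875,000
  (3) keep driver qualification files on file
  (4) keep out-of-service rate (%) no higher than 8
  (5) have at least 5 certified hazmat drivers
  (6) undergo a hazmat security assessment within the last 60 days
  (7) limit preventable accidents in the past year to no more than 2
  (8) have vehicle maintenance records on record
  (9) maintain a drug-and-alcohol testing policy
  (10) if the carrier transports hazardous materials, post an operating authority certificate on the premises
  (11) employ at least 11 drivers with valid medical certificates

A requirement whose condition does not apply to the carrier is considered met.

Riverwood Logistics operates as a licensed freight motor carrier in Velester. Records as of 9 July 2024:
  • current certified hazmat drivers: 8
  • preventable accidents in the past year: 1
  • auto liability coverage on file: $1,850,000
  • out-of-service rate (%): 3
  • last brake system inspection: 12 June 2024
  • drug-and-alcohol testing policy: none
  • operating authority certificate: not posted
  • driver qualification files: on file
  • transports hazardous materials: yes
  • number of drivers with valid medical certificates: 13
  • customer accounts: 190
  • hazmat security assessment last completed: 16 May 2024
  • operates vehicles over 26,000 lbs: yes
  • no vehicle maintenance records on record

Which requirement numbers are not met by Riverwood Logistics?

1. condition 'operates vehicles over 26,000 lbs' holds; brake system inspection 27 days ago vs limit 30 → met
2. auto liability coverage $1,850,000 < $1,875,000 → not met
3. driver qualification files present → met
4. out-of-service rate (%) 3 ≤ 8 → met
5. certified hazmat drivers 8 ≥ 5 → met
6. hazmat security assessment 54 days ago vs limit 60 → met
7. preventable accidents in the past year 1 ≤ 2 → met
8. vehicle maintenance records absent → not met
9. drug-and-alcohol testing policy absent → not met
10. condition 'transports hazardous materials' holds; operating authority certificate absent → not met
11. drivers with valid medical certificates 13 ≥ 11 → met
Not met: 2, 8, 9, 10

2, 8, 9, 10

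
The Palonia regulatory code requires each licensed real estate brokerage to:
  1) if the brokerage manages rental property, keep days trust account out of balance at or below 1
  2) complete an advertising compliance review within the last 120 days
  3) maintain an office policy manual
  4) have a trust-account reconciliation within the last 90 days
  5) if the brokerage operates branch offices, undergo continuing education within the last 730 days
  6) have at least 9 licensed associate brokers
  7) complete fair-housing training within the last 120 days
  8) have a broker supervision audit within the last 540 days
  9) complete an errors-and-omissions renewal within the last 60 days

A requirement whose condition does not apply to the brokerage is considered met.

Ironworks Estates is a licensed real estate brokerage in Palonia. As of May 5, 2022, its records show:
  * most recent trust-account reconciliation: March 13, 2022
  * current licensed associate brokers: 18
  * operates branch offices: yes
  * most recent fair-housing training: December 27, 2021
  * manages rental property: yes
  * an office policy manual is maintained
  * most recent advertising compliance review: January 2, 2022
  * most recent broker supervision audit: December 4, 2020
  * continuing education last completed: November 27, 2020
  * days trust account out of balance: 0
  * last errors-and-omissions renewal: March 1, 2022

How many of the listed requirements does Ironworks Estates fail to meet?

3

1. condition 'manages rental property' holds; days trust account out of balance 0 ≤ 1 → met
2. advertising compliance review 123 days ago vs limit 120 → not met
3. office policy manual present → met
4. trust-account reconciliation 53 days ago vs limit 90 → met
5. condition 'operates branch offices' holds; continuing education 524 days ago vs limit 730 → met
6. licensed associate brokers 18 ≥ 9 → met
7. fair-housing training 129 days ago vs limit 120 → not met
8. broker supervision audit 517 days ago vs limit 540 → met
9. errors-and-omissions renewal 65 days ago vs limit 60 → not met
Not met: 3 of 9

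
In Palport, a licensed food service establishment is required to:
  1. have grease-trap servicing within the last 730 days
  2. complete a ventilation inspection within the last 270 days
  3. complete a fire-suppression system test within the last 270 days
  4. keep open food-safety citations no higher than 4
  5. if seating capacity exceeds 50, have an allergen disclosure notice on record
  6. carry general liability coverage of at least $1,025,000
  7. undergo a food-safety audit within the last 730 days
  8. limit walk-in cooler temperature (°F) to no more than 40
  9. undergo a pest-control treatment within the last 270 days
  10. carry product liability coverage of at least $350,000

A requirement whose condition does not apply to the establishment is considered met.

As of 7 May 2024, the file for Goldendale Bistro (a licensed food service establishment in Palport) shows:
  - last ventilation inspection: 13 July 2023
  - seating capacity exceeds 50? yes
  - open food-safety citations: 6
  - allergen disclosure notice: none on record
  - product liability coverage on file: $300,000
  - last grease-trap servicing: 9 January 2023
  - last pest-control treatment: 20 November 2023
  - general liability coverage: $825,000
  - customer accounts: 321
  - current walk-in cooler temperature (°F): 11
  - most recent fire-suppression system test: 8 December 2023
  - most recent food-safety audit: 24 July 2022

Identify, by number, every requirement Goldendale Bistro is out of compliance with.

1. grease-trap servicing 484 days ago vs limit 730 → met
2. ventilation inspection 299 days ago vs limit 270 → not met
3. fire-suppression system test 151 days ago vs limit 270 → met
4. open food-safety citations 6 > 4 → not met
5. condition 'seating capacity exceeds 50' holds; allergen disclosure notice absent → not met
6. general liability coverage $825,000 < $1,025,000 → not met
7. food-safety audit 653 days ago vs limit 730 → met
8. walk-in cooler temperature (°F) 11 ≤ 40 → met
9. pest-control treatment 169 days ago vs limit 270 → met
10. product liability coverage $300,000 < $350,000 → not met
Not met: 2, 4, 5, 6, 10

2, 4, 5, 6, 10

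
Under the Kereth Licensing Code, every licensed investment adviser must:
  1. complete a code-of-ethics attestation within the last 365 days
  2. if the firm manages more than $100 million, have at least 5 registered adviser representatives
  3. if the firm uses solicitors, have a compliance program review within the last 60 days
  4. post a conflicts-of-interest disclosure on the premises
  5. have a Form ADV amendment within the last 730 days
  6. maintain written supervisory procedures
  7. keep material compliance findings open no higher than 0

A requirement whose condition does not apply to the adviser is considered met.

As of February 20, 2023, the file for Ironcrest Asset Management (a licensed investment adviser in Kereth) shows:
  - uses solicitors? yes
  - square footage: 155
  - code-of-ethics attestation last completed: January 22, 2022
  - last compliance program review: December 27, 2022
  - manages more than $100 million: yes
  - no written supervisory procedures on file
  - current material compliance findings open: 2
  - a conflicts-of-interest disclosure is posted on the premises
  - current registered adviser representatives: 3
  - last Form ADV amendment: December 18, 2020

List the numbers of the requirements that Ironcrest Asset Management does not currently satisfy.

1. code-of-ethics attestation 394 days ago vs limit 365 → not met
2. condition 'manages more than $100 million' holds; registered adviser representatives 3 < 5 → not met
3. condition 'uses solicitors' holds; compliance program review 55 days ago vs limit 60 → met
4. conflicts-of-interest disclosure present → met
5. Form ADV amendment 794 days ago vs limit 730 → not met
6. written supervisory procedures absent → not met
7. material compliance findings open 2 > 0 → not met
Not met: 1, 2, 5, 6, 7

1, 2, 5, 6, 7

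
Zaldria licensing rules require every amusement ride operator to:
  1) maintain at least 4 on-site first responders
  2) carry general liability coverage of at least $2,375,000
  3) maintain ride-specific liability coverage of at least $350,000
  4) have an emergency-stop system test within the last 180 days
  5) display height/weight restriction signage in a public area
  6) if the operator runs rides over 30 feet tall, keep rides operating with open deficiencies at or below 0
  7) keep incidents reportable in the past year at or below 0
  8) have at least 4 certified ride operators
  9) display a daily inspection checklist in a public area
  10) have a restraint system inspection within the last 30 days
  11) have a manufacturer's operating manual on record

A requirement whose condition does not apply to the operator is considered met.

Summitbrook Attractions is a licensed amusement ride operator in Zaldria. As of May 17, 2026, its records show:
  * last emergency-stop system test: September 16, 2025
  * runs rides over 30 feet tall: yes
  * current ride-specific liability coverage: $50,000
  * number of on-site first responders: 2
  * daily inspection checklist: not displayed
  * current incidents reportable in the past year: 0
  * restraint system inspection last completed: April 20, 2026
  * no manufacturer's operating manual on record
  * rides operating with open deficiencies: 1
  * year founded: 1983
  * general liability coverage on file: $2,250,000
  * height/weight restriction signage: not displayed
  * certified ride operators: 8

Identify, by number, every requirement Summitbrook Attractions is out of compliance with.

1. on-site first responders 2 < 4 → not met
2. general liability coverage $2,250,000 < $2,375,000 → not met
3. ride-specific liability coverage $50,000 < $350,000 → not met
4. emergency-stop system test 243 days ago vs limit 180 → not met
5. height/weight restriction signage absent → not met
6. condition 'runs rides over 30 feet tall' holds; rides operating with open deficiencies 1 > 0 → not met
7. incidents reportable in the past year 0 ≤ 0 → met
8. certified ride operators 8 ≥ 4 → met
9. daily inspection checklist absent → not met
10. restraint system inspection 27 days ago vs limit 30 → met
11. manufacturer's operating manual absent → not met
Not met: 1, 2, 3, 4, 5, 6, 9, 11

1, 2, 3, 4, 5, 6, 9, 11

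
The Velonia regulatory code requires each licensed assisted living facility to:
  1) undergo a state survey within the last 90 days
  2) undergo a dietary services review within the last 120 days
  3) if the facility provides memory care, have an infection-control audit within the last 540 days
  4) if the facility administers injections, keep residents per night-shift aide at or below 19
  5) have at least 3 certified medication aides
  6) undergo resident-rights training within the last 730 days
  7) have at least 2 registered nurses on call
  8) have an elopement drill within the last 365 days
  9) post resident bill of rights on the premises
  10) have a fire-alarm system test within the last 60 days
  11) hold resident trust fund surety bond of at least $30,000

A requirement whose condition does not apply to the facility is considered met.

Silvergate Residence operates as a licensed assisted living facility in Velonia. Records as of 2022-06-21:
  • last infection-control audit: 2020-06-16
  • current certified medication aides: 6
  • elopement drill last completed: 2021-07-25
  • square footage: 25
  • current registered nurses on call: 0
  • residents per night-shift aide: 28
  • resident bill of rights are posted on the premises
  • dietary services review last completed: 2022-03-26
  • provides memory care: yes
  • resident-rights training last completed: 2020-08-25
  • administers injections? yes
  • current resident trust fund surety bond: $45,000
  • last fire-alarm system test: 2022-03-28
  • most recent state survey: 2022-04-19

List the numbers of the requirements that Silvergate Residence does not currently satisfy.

1. state survey 63 days ago vs limit 90 → met
2. dietary services review 87 days ago vs limit 120 → met
3. condition 'provides memory care' holds; infection-control audit 735 days ago vs limit 540 → not met
4. condition 'administers injections' holds; residents per night-shift aide 28 > 19 → not met
5. certified medication aides 6 ≥ 3 → met
6. resident-rights training 665 days ago vs limit 730 → met
7. registered nurses on call 0 < 2 → not met
8. elopement drill 331 days ago vs limit 365 → met
9. resident bill of rights present → met
10. fire-alarm system test 85 days ago vs limit 60 → not met
11. resident trust fund surety bond $45,000 ≥ $30,000 → met
Not met: 3, 4, 7, 10

3, 4, 7, 10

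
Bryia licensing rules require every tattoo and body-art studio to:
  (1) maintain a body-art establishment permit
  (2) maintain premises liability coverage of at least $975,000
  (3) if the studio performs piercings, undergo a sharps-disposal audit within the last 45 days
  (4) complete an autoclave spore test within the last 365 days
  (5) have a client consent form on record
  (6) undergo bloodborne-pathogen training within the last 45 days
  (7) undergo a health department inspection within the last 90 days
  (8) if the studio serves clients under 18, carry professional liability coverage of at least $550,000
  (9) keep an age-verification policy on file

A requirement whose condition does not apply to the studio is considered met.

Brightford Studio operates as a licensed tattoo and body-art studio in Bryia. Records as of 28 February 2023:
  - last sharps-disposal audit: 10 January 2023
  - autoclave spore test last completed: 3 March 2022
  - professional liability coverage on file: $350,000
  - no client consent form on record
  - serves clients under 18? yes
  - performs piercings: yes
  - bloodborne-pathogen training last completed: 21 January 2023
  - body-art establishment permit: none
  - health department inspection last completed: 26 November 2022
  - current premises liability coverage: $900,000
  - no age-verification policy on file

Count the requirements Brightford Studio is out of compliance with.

1. body-art establishment permit absent → not met
2. premises liability coverage $900,000 < $975,000 → not met
3. condition 'performs piercings' holds; sharps-disposal audit 49 days ago vs limit 45 → not met
4. autoclave spore test 362 days ago vs limit 365 → met
5. client consent form absent → not met
6. bloodborne-pathogen training 38 days ago vs limit 45 → met
7. health department inspection 94 days ago vs limit 90 → not met
8. condition 'serves clients under 18' holds; professional liability coverage $350,000 < $550,000 → not met
9. age-verification policy absent → not met
Not met: 7 of 9

7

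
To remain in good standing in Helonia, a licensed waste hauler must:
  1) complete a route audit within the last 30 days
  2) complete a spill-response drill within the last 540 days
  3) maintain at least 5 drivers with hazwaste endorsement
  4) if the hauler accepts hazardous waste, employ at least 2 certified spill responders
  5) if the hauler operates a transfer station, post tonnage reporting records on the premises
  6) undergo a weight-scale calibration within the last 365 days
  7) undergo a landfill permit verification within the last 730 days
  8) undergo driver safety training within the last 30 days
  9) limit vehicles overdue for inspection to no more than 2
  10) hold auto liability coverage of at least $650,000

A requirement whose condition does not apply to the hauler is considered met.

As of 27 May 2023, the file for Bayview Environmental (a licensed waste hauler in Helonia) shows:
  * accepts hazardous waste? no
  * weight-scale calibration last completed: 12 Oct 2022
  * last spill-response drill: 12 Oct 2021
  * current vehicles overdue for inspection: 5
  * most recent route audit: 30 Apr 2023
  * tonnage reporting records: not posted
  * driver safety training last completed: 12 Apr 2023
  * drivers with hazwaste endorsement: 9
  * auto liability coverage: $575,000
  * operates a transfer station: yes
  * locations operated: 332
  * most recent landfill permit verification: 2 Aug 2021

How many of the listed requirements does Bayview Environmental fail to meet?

5

1. route audit 27 days ago vs limit 30 → met
2. spill-response drill 592 days ago vs limit 540 → not met
3. drivers with hazwaste endorsement 9 ≥ 5 → met
4. condition 'accepts hazardous waste' does not hold → requirement n/a → met
5. condition 'operates a transfer station' holds; tonnage reporting records absent → not met
6. weight-scale calibration 227 days ago vs limit 365 → met
7. landfill permit verification 663 days ago vs limit 730 → met
8. driver safety training 45 days ago vs limit 30 → not met
9. vehicles overdue for inspection 5 > 2 → not met
10. auto liability coverage $575,000 < $650,000 → not met
Not met: 5 of 10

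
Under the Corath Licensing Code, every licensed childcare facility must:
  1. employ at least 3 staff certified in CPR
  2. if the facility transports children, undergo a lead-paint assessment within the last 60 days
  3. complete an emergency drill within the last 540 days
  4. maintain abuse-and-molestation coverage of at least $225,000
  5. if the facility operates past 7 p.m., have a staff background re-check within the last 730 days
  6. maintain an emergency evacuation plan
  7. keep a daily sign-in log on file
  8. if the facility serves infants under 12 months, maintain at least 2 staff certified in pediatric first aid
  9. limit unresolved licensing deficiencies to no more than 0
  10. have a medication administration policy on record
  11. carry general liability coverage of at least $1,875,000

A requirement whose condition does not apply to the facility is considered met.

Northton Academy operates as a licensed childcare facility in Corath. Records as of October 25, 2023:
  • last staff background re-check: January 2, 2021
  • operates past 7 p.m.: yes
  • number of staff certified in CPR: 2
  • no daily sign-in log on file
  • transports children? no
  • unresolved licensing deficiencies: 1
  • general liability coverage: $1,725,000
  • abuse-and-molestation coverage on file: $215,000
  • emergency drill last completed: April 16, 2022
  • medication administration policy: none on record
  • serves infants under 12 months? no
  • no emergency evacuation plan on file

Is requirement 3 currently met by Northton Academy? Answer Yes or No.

No

3. emergency drill 557 days ago vs limit 540 → not met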